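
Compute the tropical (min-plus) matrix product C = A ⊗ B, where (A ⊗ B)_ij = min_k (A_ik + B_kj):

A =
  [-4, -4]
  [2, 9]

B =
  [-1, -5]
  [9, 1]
A ⊗ B =
  [-5, -9]
  [1, -3]

Apply the min-plus product entry-by-entry:
  C[0][0] = min over k of (A[0][0] + B[0][0] = -4 + -1 = -5, A[0][1] + B[1][0] = -4 + 9 = 5) = -5 (attained at k = 0)
  C[0][1] = min over k of (A[0][0] + B[0][1] = -4 + -5 = -9, A[0][1] + B[1][1] = -4 + 1 = -3) = -9 (attained at k = 0)
  C[1][0] = min over k of (A[1][0] + B[0][0] = 2 + -1 = 1, A[1][1] + B[1][0] = 9 + 9 = 18) = 1 (attained at k = 0)
  C[1][1] = min over k of (A[1][0] + B[0][1] = 2 + -5 = -3, A[1][1] + B[1][1] = 9 + 1 = 10) = -3 (attained at k = 0)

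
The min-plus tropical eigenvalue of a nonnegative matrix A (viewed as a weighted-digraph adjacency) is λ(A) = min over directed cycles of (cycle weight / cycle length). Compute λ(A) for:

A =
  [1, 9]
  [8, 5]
λ(A) = 1

Enumerate directed cycles and compute their means (weight / length). Sample:
  cycle 0 → 0: weight = 1, length = 1, mean = 1/1 ≈ 1.000
  cycle 1 → 1: weight = 5, length = 1, mean = 5/1 ≈ 5.000
  cycle 0 → 1 → 0: weight = 17, length = 2, mean = 17/2 ≈ 8.500
  cycle 1 → 0 → 1: weight = 17, length = 2, mean = 17/2 ≈ 8.500
Minimum mean = 1.000, attained e.g. along the cycle 0 → 0 with weight 1 and length 1. So λ(A) = 1/1 = 1.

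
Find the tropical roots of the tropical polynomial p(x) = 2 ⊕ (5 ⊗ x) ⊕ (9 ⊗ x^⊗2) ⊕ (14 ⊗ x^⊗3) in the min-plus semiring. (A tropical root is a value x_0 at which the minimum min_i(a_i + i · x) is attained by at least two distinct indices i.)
Roots: {-5, -4, -3}

Each tropical root is a break point of the lower envelope of the lines y = a_i + i · x (there are 4 lines, with slopes 0, 1, ..., 3). Only the lines that attain the minimum somewhere contribute to roots; other lines are dominated. Here the surviving (envelope) indices are i = 3, i = 2, i = 1, i = 0.
Intersections between consecutive envelope lines give the roots: for adjacent envelope indices i < j the intersection is x = (a_i − a_j) / (j − i). Reading off the sorted break points: {-5, -4, -3}.
Verification: at each break x_0, at least two indices attain the minimum of min_i(a_i + i · x_0).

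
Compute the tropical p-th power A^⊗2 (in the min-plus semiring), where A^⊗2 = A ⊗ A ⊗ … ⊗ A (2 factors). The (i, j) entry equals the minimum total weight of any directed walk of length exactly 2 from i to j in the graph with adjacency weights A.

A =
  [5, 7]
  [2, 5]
A^⊗2 =
  [9, 12]
  [7, 9]

Each entry (A^⊗2)_ij equals the minimum over all length-2 walks i = v_0 → v_1 → … → v_2 = j of Σ_t A[v_t][v_{t+1}]. For example, for (i, j) = (0, 1) we minimise over 2 possible intermediate vertex sequences; the minimum is 12, attained along the walk 0 → 0 → 1.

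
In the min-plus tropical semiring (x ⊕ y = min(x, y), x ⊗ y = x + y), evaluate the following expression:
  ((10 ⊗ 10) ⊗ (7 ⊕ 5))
((10 ⊗ 10) ⊗ (7 ⊕ 5)) = 25

Expand innermost to outermost. Recall ⊕ takes the minimum of its arguments and ⊗ takes their sum. Working out the expression ((10 ⊗ 10) ⊗ (7 ⊕ 5)) gives 25.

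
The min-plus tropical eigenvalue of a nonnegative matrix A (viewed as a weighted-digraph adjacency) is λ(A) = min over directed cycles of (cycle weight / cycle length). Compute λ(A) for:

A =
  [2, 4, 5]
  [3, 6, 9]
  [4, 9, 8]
λ(A) = 2

Enumerate directed cycles and compute their means (weight / length). Sample:
  cycle 0 → 0: weight = 2, length = 1, mean = 2/1 ≈ 2.000
  cycle 1 → 1: weight = 6, length = 1, mean = 6/1 ≈ 6.000
  cycle 2 → 2: weight = 8, length = 1, mean = 8/1 ≈ 8.000
  cycle 0 → 1 → 0: weight = 7, length = 2, mean = 7/2 ≈ 3.500
  cycle 0 → 2 → 0: weight = 9, length = 2, mean = 9/2 ≈ 4.500
  cycle 1 → 0 → 1: weight = 7, length = 2, mean = 7/2 ≈ 3.500
Minimum mean = 2.000, attained e.g. along the cycle 0 → 0 with weight 2 and length 1. So λ(A) = 2/1 = 2.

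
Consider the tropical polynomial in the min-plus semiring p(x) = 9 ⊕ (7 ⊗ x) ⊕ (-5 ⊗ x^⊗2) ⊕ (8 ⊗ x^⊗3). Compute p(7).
p(7) = 9

A tropical monomial a ⊗ x^⊗i evaluates to a + i · x. Evaluating each term at x = 7:
  Term 0 contributes 9 + 0 · 7 = 9
  Term 1 contributes 7 + 1 · 7 = 14
  Term 2 contributes -5 + 2 · 7 = 9
  Term 3 contributes 8 + 3 · 7 = 29
p(7) = ⊕ of these = min[9, 14, 9, 29] = 9.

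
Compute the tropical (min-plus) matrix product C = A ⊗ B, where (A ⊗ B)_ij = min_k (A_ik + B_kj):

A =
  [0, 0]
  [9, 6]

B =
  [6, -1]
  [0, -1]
A ⊗ B =
  [0, -1]
  [6, 5]

Apply the min-plus product entry-by-entry:
  C[0][0] = min over k of (A[0][0] + B[0][0] = 0 + 6 = 6, A[0][1] + B[1][0] = 0 + 0 = 0) = 0 (attained at k = 1)
  C[0][1] = min over k of (A[0][0] + B[0][1] = 0 + -1 = -1, A[0][1] + B[1][1] = 0 + -1 = -1) = -1 (attained at k = 0)
  C[1][0] = min over k of (A[1][0] + B[0][0] = 9 + 6 = 15, A[1][1] + B[1][0] = 6 + 0 = 6) = 6 (attained at k = 1)
  C[1][1] = min over k of (A[1][0] + B[0][1] = 9 + -1 = 8, A[1][1] + B[1][1] = 6 + -1 = 5) = 5 (attained at k = 1)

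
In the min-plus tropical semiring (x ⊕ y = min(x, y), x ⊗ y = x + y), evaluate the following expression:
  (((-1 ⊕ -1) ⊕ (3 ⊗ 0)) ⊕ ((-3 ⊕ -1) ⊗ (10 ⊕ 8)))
(((-1 ⊕ -1) ⊕ (3 ⊗ 0)) ⊕ ((-3 ⊕ -1) ⊗ (10 ⊕ 8))) = -1

Expand innermost to outermost. Recall ⊕ takes the minimum of its arguments and ⊗ takes their sum. Working out the expression (((-1 ⊕ -1) ⊕ (3 ⊗ 0)) ⊕ ((-3 ⊕ -1) ⊗ (10 ⊕ 8))) gives -1.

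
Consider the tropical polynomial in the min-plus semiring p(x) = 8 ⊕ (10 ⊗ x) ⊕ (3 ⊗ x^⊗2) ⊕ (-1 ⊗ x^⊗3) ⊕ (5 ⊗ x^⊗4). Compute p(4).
p(4) = 8

A tropical monomial a ⊗ x^⊗i evaluates to a + i · x. Evaluating each term at x = 4:
  Term 0 contributes 8 + 0 · 4 = 8
  Term 1 contributes 10 + 1 · 4 = 14
  Term 2 contributes 3 + 2 · 4 = 11
  Term 3 contributes -1 + 3 · 4 = 11
  Term 4 contributes 5 + 4 · 4 = 21
p(4) = ⊕ of these = min[8, 14, 11, 11, 21] = 8.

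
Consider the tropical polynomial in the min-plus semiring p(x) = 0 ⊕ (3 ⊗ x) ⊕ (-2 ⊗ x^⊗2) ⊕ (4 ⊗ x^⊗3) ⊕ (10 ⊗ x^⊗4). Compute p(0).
p(0) = -2

A tropical monomial a ⊗ x^⊗i evaluates to a + i · x. Evaluating each term at x = 0:
  Term 0 contributes 0 + 0 · 0 = 0
  Term 1 contributes 3 + 1 · 0 = 3
  Term 2 contributes -2 + 2 · 0 = -2
  Term 3 contributes 4 + 3 · 0 = 4
  Term 4 contributes 10 + 4 · 0 = 10
p(0) = ⊕ of these = min[0, 3, -2, 4, 10] = -2.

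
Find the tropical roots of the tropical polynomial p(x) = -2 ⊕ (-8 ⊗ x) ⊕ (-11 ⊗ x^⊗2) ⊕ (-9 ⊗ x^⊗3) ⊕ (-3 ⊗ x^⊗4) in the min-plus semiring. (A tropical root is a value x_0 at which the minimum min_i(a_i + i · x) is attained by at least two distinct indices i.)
Roots: {-6, -2, 3, 6}

Each tropical root is a break point of the lower envelope of the lines y = a_i + i · x (there are 5 lines, with slopes 0, 1, ..., 4). Only the lines that attain the minimum somewhere contribute to roots; other lines are dominated. Here the surviving (envelope) indices are i = 4, i = 3, i = 2, i = 1, i = 0.
Intersections between consecutive envelope lines give the roots: for adjacent envelope indices i < j the intersection is x = (a_i − a_j) / (j − i). Reading off the sorted break points: {-6, -2, 3, 6}.
Verification: at each break x_0, at least two indices attain the minimum of min_i(a_i + i · x_0).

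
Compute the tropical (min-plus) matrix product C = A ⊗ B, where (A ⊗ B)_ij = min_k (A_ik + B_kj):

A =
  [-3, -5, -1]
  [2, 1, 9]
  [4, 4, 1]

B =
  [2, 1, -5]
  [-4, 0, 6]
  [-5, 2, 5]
A ⊗ B =
  [-9, -5, -8]
  [-3, 1, -3]
  [-4, 3, -1]

Apply the min-plus product entry-by-entry:
  C[0][0] = min over k of (A[0][0] + B[0][0] = -3 + 2 = -1, A[0][1] + B[1][0] = -5 + -4 = -9, A[0][2] + B[2][0] = -1 + -5 = -6) = -9 (attained at k = 1)
  C[0][1] = min over k of (A[0][0] + B[0][1] = -3 + 1 = -2, A[0][1] + B[1][1] = -5 + 0 = -5, A[0][2] + B[2][1] = -1 + 2 = 1) = -5 (attained at k = 1)
  C[0][2] = min over k of (A[0][0] + B[0][2] = -3 + -5 = -8, A[0][1] + B[1][2] = -5 + 6 = 1, A[0][2] + B[2][2] = -1 + 5 = 4) = -8 (attained at k = 0)
  C[1][0] = min over k of (A[1][0] + B[0][0] = 2 + 2 = 4, A[1][1] + B[1][0] = 1 + -4 = -3, A[1][2] + B[2][0] = 9 + -5 = 4) = -3 (attained at k = 1)
  C[1][1] = min over k of (A[1][0] + B[0][1] = 2 + 1 = 3, A[1][1] + B[1][1] = 1 + 0 = 1, A[1][2] + B[2][1] = 9 + 2 = 11) = 1 (attained at k = 1)
  C[1][2] = min over k of (A[1][0] + B[0][2] = 2 + -5 = -3, A[1][1] + B[1][2] = 1 + 6 = 7, A[1][2] + B[2][2] = 9 + 5 = 14) = -3 (attained at k = 0)
  C[2][0] = min over k of (A[2][0] + B[0][0] = 4 + 2 = 6, A[2][1] + B[1][0] = 4 + -4 = 0, A[2][2] + B[2][0] = 1 + -5 = -4) = -4 (attained at k = 2)
  C[2][1] = min over k of (A[2][0] + B[0][1] = 4 + 1 = 5, A[2][1] + B[1][1] = 4 + 0 = 4, A[2][2] + B[2][1] = 1 + 2 = 3) = 3 (attained at k = 2)
  C[2][2] = min over k of (A[2][0] + B[0][2] = 4 + -5 = -1, A[2][1] + B[1][2] = 4 + 6 = 10, A[2][2] + B[2][2] = 1 + 5 = 6) = -1 (attained at k = 0)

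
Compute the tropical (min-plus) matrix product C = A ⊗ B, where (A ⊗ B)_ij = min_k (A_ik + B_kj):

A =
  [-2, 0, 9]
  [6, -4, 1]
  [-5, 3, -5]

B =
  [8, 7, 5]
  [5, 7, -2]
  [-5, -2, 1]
A ⊗ B =
  [4, 5, -2]
  [-4, -1, -6]
  [-10, -7, -4]

Apply the min-plus product entry-by-entry:
  C[0][0] = min over k of (A[0][0] + B[0][0] = -2 + 8 = 6, A[0][1] + B[1][0] = 0 + 5 = 5, A[0][2] + B[2][0] = 9 + -5 = 4) = 4 (attained at k = 2)
  C[0][1] = min over k of (A[0][0] + B[0][1] = -2 + 7 = 5, A[0][1] + B[1][1] = 0 + 7 = 7, A[0][2] + B[2][1] = 9 + -2 = 7) = 5 (attained at k = 0)
  C[0][2] = min over k of (A[0][0] + B[0][2] = -2 + 5 = 3, A[0][1] + B[1][2] = 0 + -2 = -2, A[0][2] + B[2][2] = 9 + 1 = 10) = -2 (attained at k = 1)
  C[1][0] = min over k of (A[1][0] + B[0][0] = 6 + 8 = 14, A[1][1] + B[1][0] = -4 + 5 = 1, A[1][2] + B[2][0] = 1 + -5 = -4) = -4 (attained at k = 2)
  C[1][1] = min over k of (A[1][0] + B[0][1] = 6 + 7 = 13, A[1][1] + B[1][1] = -4 + 7 = 3, A[1][2] + B[2][1] = 1 + -2 = -1) = -1 (attained at k = 2)
  C[1][2] = min over k of (A[1][0] + B[0][2] = 6 + 5 = 11, A[1][1] + B[1][2] = -4 + -2 = -6, A[1][2] + B[2][2] = 1 + 1 = 2) = -6 (attained at k = 1)
  C[2][0] = min over k of (A[2][0] + B[0][0] = -5 + 8 = 3, A[2][1] + B[1][0] = 3 + 5 = 8, A[2][2] + B[2][0] = -5 + -5 = -10) = -10 (attained at k = 2)
  C[2][1] = min over k of (A[2][0] + B[0][1] = -5 + 7 = 2, A[2][1] + B[1][1] = 3 + 7 = 10, A[2][2] + B[2][1] = -5 + -2 = -7) = -7 (attained at k = 2)
  C[2][2] = min over k of (A[2][0] + B[0][2] = -5 + 5 = 0, A[2][1] + B[1][2] = 3 + -2 = 1, A[2][2] + B[2][2] = -5 + 1 = -4) = -4 (attained at k = 2)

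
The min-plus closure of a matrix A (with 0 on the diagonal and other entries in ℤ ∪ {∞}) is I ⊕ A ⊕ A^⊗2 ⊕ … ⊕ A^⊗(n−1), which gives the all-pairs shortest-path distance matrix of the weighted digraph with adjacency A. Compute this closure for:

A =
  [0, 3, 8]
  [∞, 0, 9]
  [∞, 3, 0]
Closure =
  [0, 3, 8]
  [∞, 0, 9]
  [∞, 3, 0]

This is the Floyd-Warshall all-pairs shortest-path computation. For each intermediate vertex k = 0, 1, …, 2, update dist[i][j] ← min(dist[i][j], dist[i][k] + dist[k][j]). The final matrix gives, for each (i, j), the minimum total weight of any directed path from i to j (possibly empty when i = j).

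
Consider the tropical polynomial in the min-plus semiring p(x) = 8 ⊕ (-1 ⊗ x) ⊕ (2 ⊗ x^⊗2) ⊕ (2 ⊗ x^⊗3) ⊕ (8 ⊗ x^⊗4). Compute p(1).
p(1) = 0

A tropical monomial a ⊗ x^⊗i evaluates to a + i · x. Evaluating each term at x = 1:
  Term 0 contributes 8 + 0 · 1 = 8
  Term 1 contributes -1 + 1 · 1 = 0
  Term 2 contributes 2 + 2 · 1 = 4
  Term 3 contributes 2 + 3 · 1 = 5
  Term 4 contributes 8 + 4 · 1 = 12
p(1) = ⊕ of these = min[8, 0, 4, 5, 12] = 0.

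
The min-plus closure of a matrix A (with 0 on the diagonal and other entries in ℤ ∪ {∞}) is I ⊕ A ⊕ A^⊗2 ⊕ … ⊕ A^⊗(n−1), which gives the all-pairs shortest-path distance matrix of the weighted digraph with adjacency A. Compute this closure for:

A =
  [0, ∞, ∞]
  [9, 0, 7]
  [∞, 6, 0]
Closure =
  [0, ∞, ∞]
  [9, 0, 7]
  [15, 6, 0]

This is the Floyd-Warshall all-pairs shortest-path computation. For each intermediate vertex k = 0, 1, …, 2, update dist[i][j] ← min(dist[i][j], dist[i][k] + dist[k][j]). The final matrix gives, for each (i, j), the minimum total weight of any directed path from i to j (possibly empty when i = j).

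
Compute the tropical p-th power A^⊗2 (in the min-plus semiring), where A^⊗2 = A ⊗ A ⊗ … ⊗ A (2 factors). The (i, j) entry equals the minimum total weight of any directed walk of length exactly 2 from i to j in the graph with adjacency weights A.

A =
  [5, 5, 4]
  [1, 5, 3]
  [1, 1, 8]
A^⊗2 =
  [5, 5, 8]
  [4, 4, 5]
  [2, 6, 4]

Each entry (A^⊗2)_ij equals the minimum over all length-2 walks i = v_0 → v_1 → … → v_2 = j of Σ_t A[v_t][v_{t+1}]. For example, for (i, j) = (0, 2) we minimise over 3 possible intermediate vertex sequences; the minimum is 8, attained along the walk 0 → 1 → 2.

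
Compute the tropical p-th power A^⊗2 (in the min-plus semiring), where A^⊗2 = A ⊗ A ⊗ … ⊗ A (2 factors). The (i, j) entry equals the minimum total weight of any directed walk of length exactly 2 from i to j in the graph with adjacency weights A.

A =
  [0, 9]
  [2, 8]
A^⊗2 =
  [0, 9]
  [2, 11]

Each entry (A^⊗2)_ij equals the minimum over all length-2 walks i = v_0 → v_1 → … → v_2 = j of Σ_t A[v_t][v_{t+1}]. For example, for (i, j) = (0, 1) we minimise over 2 possible intermediate vertex sequences; the minimum is 9, attained along the walk 0 → 0 → 1.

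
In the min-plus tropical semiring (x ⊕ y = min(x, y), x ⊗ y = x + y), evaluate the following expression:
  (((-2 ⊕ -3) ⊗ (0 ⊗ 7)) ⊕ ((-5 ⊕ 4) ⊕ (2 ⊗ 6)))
(((-2 ⊕ -3) ⊗ (0 ⊗ 7)) ⊕ ((-5 ⊕ 4) ⊕ (2 ⊗ 6))) = -5

Expand innermost to outermost. Recall ⊕ takes the minimum of its arguments and ⊗ takes their sum. Working out the expression (((-2 ⊕ -3) ⊗ (0 ⊗ 7)) ⊕ ((-5 ⊕ 4) ⊕ (2 ⊗ 6))) gives -5.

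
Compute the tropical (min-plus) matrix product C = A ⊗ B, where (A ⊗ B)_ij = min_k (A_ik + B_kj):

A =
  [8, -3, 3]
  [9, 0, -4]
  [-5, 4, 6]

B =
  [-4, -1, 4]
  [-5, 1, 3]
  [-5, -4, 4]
A ⊗ B =
  [-8, -2, 0]
  [-9, -8, 0]
  [-9, -6, -1]

Apply the min-plus product entry-by-entry:
  C[0][0] = min over k of (A[0][0] + B[0][0] = 8 + -4 = 4, A[0][1] + B[1][0] = -3 + -5 = -8, A[0][2] + B[2][0] = 3 + -5 = -2) = -8 (attained at k = 1)
  C[0][1] = min over k of (A[0][0] + B[0][1] = 8 + -1 = 7, A[0][1] + B[1][1] = -3 + 1 = -2, A[0][2] + B[2][1] = 3 + -4 = -1) = -2 (attained at k = 1)
  C[0][2] = min over k of (A[0][0] + B[0][2] = 8 + 4 = 12, A[0][1] + B[1][2] = -3 + 3 = 0, A[0][2] + B[2][2] = 3 + 4 = 7) = 0 (attained at k = 1)
  C[1][0] = min over k of (A[1][0] + B[0][0] = 9 + -4 = 5, A[1][1] + B[1][0] = 0 + -5 = -5, A[1][2] + B[2][0] = -4 + -5 = -9) = -9 (attained at k = 2)
  C[1][1] = min over k of (A[1][0] + B[0][1] = 9 + -1 = 8, A[1][1] + B[1][1] = 0 + 1 = 1, A[1][2] + B[2][1] = -4 + -4 = -8) = -8 (attained at k = 2)
  C[1][2] = min over k of (A[1][0] + B[0][2] = 9 + 4 = 13, A[1][1] + B[1][2] = 0 + 3 = 3, A[1][2] + B[2][2] = -4 + 4 = 0) = 0 (attained at k = 2)
  C[2][0] = min over k of (A[2][0] + B[0][0] = -5 + -4 = -9, A[2][1] + B[1][0] = 4 + -5 = -1, A[2][2] + B[2][0] = 6 + -5 = 1) = -9 (attained at k = 0)
  C[2][1] = min over k of (A[2][0] + B[0][1] = -5 + -1 = -6, A[2][1] + B[1][1] = 4 + 1 = 5, A[2][2] + B[2][1] = 6 + -4 = 2) = -6 (attained at k = 0)
  C[2][2] = min over k of (A[2][0] + B[0][2] = -5 + 4 = -1, A[2][1] + B[1][2] = 4 + 3 = 7, A[2][2] + B[2][2] = 6 + 4 = 10) = -1 (attained at k = 0)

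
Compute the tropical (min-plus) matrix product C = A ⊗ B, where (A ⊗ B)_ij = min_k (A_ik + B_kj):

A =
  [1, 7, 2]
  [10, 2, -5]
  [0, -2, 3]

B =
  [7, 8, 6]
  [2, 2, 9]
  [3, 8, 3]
A ⊗ B =
  [5, 9, 5]
  [-2, 3, -2]
  [0, 0, 6]

Apply the min-plus product entry-by-entry:
  C[0][0] = min over k of (A[0][0] + B[0][0] = 1 + 7 = 8, A[0][1] + B[1][0] = 7 + 2 = 9, A[0][2] + B[2][0] = 2 + 3 = 5) = 5 (attained at k = 2)
  C[0][1] = min over k of (A[0][0] + B[0][1] = 1 + 8 = 9, A[0][1] + B[1][1] = 7 + 2 = 9, A[0][2] + B[2][1] = 2 + 8 = 10) = 9 (attained at k = 0)
  C[0][2] = min over k of (A[0][0] + B[0][2] = 1 + 6 = 7, A[0][1] + B[1][2] = 7 + 9 = 16, A[0][2] + B[2][2] = 2 + 3 = 5) = 5 (attained at k = 2)
  C[1][0] = min over k of (A[1][0] + B[0][0] = 10 + 7 = 17, A[1][1] + B[1][0] = 2 + 2 = 4, A[1][2] + B[2][0] = -5 + 3 = -2) = -2 (attained at k = 2)
  C[1][1] = min over k of (A[1][0] + B[0][1] = 10 + 8 = 18, A[1][1] + B[1][1] = 2 + 2 = 4, A[1][2] + B[2][1] = -5 + 8 = 3) = 3 (attained at k = 2)
  C[1][2] = min over k of (A[1][0] + B[0][2] = 10 + 6 = 16, A[1][1] + B[1][2] = 2 + 9 = 11, A[1][2] + B[2][2] = -5 + 3 = -2) = -2 (attained at k = 2)
  C[2][0] = min over k of (A[2][0] + B[0][0] = 0 + 7 = 7, A[2][1] + B[1][0] = -2 + 2 = 0, A[2][2] + B[2][0] = 3 + 3 = 6) = 0 (attained at k = 1)
  C[2][1] = min over k of (A[2][0] + B[0][1] = 0 + 8 = 8, A[2][1] + B[1][1] = -2 + 2 = 0, A[2][2] + B[2][1] = 3 + 8 = 11) = 0 (attained at k = 1)
  C[2][2] = min over k of (A[2][0] + B[0][2] = 0 + 6 = 6, A[2][1] + B[1][2] = -2 + 9 = 7, A[2][2] + B[2][2] = 3 + 3 = 6) = 6 (attained at k = 0)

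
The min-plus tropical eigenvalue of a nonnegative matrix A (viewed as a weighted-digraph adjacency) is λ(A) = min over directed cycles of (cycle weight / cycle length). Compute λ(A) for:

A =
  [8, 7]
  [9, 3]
λ(A) = 3

Enumerate directed cycles and compute their means (weight / length). Sample:
  cycle 0 → 0: weight = 8, length = 1, mean = 8/1 ≈ 8.000
  cycle 1 → 1: weight = 3, length = 1, mean = 3/1 ≈ 3.000
  cycle 0 → 1 → 0: weight = 16, length = 2, mean = 16/2 ≈ 8.000
  cycle 1 → 0 → 1: weight = 16, length = 2, mean = 16/2 ≈ 8.000
Minimum mean = 3.000, attained e.g. along the cycle 1 → 1 with weight 3 and length 1. So λ(A) = 3/1 = 3.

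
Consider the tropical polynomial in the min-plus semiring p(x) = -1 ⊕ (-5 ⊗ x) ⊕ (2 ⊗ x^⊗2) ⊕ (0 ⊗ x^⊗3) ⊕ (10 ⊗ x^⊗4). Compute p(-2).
p(-2) = -7

A tropical monomial a ⊗ x^⊗i evaluates to a + i · x. Evaluating each term at x = -2:
  Term 0 contributes -1 + 0 · -2 = -1
  Term 1 contributes -5 + 1 · -2 = -7
  Term 2 contributes 2 + 2 · -2 = -2
  Term 3 contributes 0 + 3 · -2 = -6
  Term 4 contributes 10 + 4 · -2 = 2
p(-2) = ⊕ of these = min[-1, -7, -2, -6, 2] = -7.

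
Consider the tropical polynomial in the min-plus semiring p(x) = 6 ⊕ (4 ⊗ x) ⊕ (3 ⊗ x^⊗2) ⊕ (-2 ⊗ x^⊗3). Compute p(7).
p(7) = 6

A tropical monomial a ⊗ x^⊗i evaluates to a + i · x. Evaluating each term at x = 7:
  Term 0 contributes 6 + 0 · 7 = 6
  Term 1 contributes 4 + 1 · 7 = 11
  Term 2 contributes 3 + 2 · 7 = 17
  Term 3 contributes -2 + 3 · 7 = 19
p(7) = ⊕ of these = min[6, 11, 17, 19] = 6.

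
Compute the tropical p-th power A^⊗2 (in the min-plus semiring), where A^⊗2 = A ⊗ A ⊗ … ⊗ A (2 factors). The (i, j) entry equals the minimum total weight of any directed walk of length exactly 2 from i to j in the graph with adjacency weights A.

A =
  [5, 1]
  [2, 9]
A^⊗2 =
  [3, 6]
  [7, 3]

Each entry (A^⊗2)_ij equals the minimum over all length-2 walks i = v_0 → v_1 → … → v_2 = j of Σ_t A[v_t][v_{t+1}]. For example, for (i, j) = (0, 1) we minimise over 2 possible intermediate vertex sequences; the minimum is 6, attained along the walk 0 → 0 → 1.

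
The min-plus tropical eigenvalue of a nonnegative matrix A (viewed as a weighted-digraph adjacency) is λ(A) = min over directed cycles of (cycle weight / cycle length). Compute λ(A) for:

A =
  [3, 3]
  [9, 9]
λ(A) = 3

Enumerate directed cycles and compute their means (weight / length). Sample:
  cycle 0 → 0: weight = 3, length = 1, mean = 3/1 ≈ 3.000
  cycle 1 → 1: weight = 9, length = 1, mean = 9/1 ≈ 9.000
  cycle 0 → 1 → 0: weight = 12, length = 2, mean = 12/2 ≈ 6.000
  cycle 1 → 0 → 1: weight = 12, length = 2, mean = 12/2 ≈ 6.000
Minimum mean = 3.000, attained e.g. along the cycle 0 → 0 with weight 3 and length 1. So λ(A) = 3/1 = 3.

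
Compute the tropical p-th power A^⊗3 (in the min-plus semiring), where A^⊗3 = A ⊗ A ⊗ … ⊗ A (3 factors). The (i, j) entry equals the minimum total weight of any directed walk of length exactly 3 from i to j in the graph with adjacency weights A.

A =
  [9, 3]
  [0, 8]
A^⊗3 =
  [11, 6]
  [3, 11]

Each entry (A^⊗3)_ij equals the minimum over all length-3 walks i = v_0 → v_1 → … → v_3 = j of Σ_t A[v_t][v_{t+1}]. For example, for (i, j) = (0, 1) we minimise over 4 possible intermediate vertex sequences; the minimum is 6, attained along the walk 0 → 1 → 0 → 1.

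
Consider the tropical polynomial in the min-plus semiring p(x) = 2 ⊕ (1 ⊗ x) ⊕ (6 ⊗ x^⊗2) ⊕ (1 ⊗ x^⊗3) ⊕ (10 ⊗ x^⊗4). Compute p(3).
p(3) = 2

A tropical monomial a ⊗ x^⊗i evaluates to a + i · x. Evaluating each term at x = 3:
  Term 0 contributes 2 + 0 · 3 = 2
  Term 1 contributes 1 + 1 · 3 = 4
  Term 2 contributes 6 + 2 · 3 = 12
  Term 3 contributes 1 + 3 · 3 = 10
  Term 4 contributes 10 + 4 · 3 = 22
p(3) = ⊕ of these = min[2, 4, 12, 10, 22] = 2.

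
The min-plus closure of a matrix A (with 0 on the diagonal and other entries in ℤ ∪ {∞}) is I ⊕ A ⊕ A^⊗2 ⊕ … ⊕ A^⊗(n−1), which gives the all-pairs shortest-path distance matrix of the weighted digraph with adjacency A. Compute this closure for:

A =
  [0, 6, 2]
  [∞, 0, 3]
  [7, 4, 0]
Closure =
  [0, 6, 2]
  [10, 0, 3]
  [7, 4, 0]

This is the Floyd-Warshall all-pairs shortest-path computation. For each intermediate vertex k = 0, 1, …, 2, update dist[i][j] ← min(dist[i][j], dist[i][k] + dist[k][j]). The final matrix gives, for each (i, j), the minimum total weight of any directed path from i to j (possibly empty when i = j).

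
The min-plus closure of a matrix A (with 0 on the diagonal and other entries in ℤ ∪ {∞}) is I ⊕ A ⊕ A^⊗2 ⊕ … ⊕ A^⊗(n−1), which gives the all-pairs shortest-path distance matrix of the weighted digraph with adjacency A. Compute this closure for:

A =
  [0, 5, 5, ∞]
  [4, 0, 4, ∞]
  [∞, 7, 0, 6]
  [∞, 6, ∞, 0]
Closure =
  [0, 5, 5, 11]
  [4, 0, 4, 10]
  [11, 7, 0, 6]
  [10, 6, 10, 0]

This is the Floyd-Warshall all-pairs shortest-path computation. For each intermediate vertex k = 0, 1, …, 3, update dist[i][j] ← min(dist[i][j], dist[i][k] + dist[k][j]). The final matrix gives, for each (i, j), the minimum total weight of any directed path from i to j (possibly empty when i = j).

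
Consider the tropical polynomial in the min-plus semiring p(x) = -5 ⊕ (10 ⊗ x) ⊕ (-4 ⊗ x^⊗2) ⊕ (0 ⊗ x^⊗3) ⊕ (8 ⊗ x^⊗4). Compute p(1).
p(1) = -5

A tropical monomial a ⊗ x^⊗i evaluates to a + i · x. Evaluating each term at x = 1:
  Term 0 contributes -5 + 0 · 1 = -5
  Term 1 contributes 10 + 1 · 1 = 11
  Term 2 contributes -4 + 2 · 1 = -2
  Term 3 contributes 0 + 3 · 1 = 3
  Term 4 contributes 8 + 4 · 1 = 12
p(1) = ⊕ of these = min[-5, 11, -2, 3, 12] = -5.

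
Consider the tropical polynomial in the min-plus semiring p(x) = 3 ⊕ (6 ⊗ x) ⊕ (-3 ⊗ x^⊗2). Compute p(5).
p(5) = 3

A tropical monomial a ⊗ x^⊗i evaluates to a + i · x. Evaluating each term at x = 5:
  Term 0 contributes 3 + 0 · 5 = 3
  Term 1 contributes 6 + 1 · 5 = 11
  Term 2 contributes -3 + 2 · 5 = 7
p(5) = ⊕ of these = min[3, 11, 7] = 3.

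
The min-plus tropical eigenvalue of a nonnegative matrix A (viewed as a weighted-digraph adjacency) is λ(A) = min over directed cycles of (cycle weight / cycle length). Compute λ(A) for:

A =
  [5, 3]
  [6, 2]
λ(A) = 2

Enumerate directed cycles and compute their means (weight / length). Sample:
  cycle 0 → 0: weight = 5, length = 1, mean = 5/1 ≈ 5.000
  cycle 1 → 1: weight = 2, length = 1, mean = 2/1 ≈ 2.000
  cycle 0 → 1 → 0: weight = 9, length = 2, mean = 9/2 ≈ 4.500
  cycle 1 → 0 → 1: weight = 9, length = 2, mean = 9/2 ≈ 4.500
Minimum mean = 2.000, attained e.g. along the cycle 1 → 1 with weight 2 and length 1. So λ(A) = 2/1 = 2.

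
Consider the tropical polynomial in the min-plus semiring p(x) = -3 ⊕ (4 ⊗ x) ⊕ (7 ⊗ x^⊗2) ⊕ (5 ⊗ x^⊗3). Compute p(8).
p(8) = -3

A tropical monomial a ⊗ x^⊗i evaluates to a + i · x. Evaluating each term at x = 8:
  Term 0 contributes -3 + 0 · 8 = -3
  Term 1 contributes 4 + 1 · 8 = 12
  Term 2 contributes 7 + 2 · 8 = 23
  Term 3 contributes 5 + 3 · 8 = 29
p(8) = ⊕ of these = min[-3, 12, 23, 29] = -3.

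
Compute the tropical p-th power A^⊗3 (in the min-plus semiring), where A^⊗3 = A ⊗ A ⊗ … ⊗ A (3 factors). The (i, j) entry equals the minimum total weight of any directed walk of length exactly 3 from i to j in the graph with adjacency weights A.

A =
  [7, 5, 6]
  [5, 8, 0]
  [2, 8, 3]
A^⊗3 =
  [7, 13, 8]
  [5, 7, 6]
  [8, 10, 7]

Each entry (A^⊗3)_ij equals the minimum over all length-3 walks i = v_0 → v_1 → … → v_3 = j of Σ_t A[v_t][v_{t+1}]. For example, for (i, j) = (0, 2) we minimise over 9 possible intermediate vertex sequences; the minimum is 8, attained along the walk 0 → 1 → 2 → 2.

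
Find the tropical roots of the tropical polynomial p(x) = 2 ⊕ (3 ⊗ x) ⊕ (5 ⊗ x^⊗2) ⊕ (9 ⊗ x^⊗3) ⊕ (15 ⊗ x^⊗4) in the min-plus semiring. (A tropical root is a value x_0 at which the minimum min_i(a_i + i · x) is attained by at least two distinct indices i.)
Roots: {-6, -4, -2, -1}

Each tropical root is a break point of the lower envelope of the lines y = a_i + i · x (there are 5 lines, with slopes 0, 1, ..., 4). Only the lines that attain the minimum somewhere contribute to roots; other lines are dominated. Here the surviving (envelope) indices are i = 4, i = 3, i = 2, i = 1, i = 0.
Intersections between consecutive envelope lines give the roots: for adjacent envelope indices i < j the intersection is x = (a_i − a_j) / (j − i). Reading off the sorted break points: {-6, -4, -2, -1}.
Verification: at each break x_0, at least two indices attain the minimum of min_i(a_i + i · x_0).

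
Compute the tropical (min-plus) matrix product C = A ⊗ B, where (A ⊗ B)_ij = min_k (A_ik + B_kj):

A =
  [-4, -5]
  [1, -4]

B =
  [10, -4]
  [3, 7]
A ⊗ B =
  [-2, -8]
  [-1, -3]

Apply the min-plus product entry-by-entry:
  C[0][0] = min over k of (A[0][0] + B[0][0] = -4 + 10 = 6, A[0][1] + B[1][0] = -5 + 3 = -2) = -2 (attained at k = 1)
  C[0][1] = min over k of (A[0][0] + B[0][1] = -4 + -4 = -8, A[0][1] + B[1][1] = -5 + 7 = 2) = -8 (attained at k = 0)
  C[1][0] = min over k of (A[1][0] + B[0][0] = 1 + 10 = 11, A[1][1] + B[1][0] = -4 + 3 = -1) = -1 (attained at k = 1)
  C[1][1] = min over k of (A[1][0] + B[0][1] = 1 + -4 = -3, A[1][1] + B[1][1] = -4 + 7 = 3) = -3 (attained at k = 0)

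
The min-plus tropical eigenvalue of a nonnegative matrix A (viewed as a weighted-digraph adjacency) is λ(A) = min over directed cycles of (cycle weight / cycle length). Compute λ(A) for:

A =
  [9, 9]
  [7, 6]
λ(A) = 6

Enumerate directed cycles and compute their means (weight / length). Sample:
  cycle 0 → 0: weight = 9, length = 1, mean = 9/1 ≈ 9.000
  cycle 1 → 1: weight = 6, length = 1, mean = 6/1 ≈ 6.000
  cycle 0 → 1 → 0: weight = 16, length = 2, mean = 16/2 ≈ 8.000
  cycle 1 → 0 → 1: weight = 16, length = 2, mean = 16/2 ≈ 8.000
Minimum mean = 6.000, attained e.g. along the cycle 1 → 1 with weight 6 and length 1. So λ(A) = 6/1 = 6.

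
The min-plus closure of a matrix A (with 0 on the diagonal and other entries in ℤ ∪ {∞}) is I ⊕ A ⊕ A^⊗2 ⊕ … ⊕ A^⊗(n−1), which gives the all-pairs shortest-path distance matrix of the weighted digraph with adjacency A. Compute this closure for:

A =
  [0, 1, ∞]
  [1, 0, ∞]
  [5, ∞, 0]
Closure =
  [0, 1, ∞]
  [1, 0, ∞]
  [5, 6, 0]

This is the Floyd-Warshall all-pairs shortest-path computation. For each intermediate vertex k = 0, 1, …, 2, update dist[i][j] ← min(dist[i][j], dist[i][k] + dist[k][j]). The final matrix gives, for each (i, j), the minimum total weight of any directed path from i to j (possibly empty when i = j).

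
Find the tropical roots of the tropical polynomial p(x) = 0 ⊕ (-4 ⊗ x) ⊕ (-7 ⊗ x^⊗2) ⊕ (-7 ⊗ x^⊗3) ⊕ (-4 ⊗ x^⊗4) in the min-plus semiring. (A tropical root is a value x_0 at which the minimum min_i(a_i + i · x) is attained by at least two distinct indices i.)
Roots: {-3, 0, 3, 4}

Each tropical root is a break point of the lower envelope of the lines y = a_i + i · x (there are 5 lines, with slopes 0, 1, ..., 4). Only the lines that attain the minimum somewhere contribute to roots; other lines are dominated. Here the surviving (envelope) indices are i = 4, i = 3, i = 2, i = 1, i = 0.
Intersections between consecutive envelope lines give the roots: for adjacent envelope indices i < j the intersection is x = (a_i − a_j) / (j − i). Reading off the sorted break points: {-3, 0, 3, 4}.
Verification: at each break x_0, at least two indices attain the minimum of min_i(a_i + i · x_0).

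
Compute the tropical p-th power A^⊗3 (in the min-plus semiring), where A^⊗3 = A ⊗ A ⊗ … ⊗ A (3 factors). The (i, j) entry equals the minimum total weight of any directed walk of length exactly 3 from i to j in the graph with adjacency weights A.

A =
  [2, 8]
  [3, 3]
A^⊗3 =
  [6, 12]
  [7, 9]

Each entry (A^⊗3)_ij equals the minimum over all length-3 walks i = v_0 → v_1 → … → v_3 = j of Σ_t A[v_t][v_{t+1}]. For example, for (i, j) = (0, 1) we minimise over 4 possible intermediate vertex sequences; the minimum is 12, attained along the walk 0 → 0 → 0 → 1.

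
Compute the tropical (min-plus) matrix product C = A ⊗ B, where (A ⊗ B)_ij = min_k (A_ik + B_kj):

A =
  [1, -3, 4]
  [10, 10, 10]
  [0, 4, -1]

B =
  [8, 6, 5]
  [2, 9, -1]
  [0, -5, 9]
A ⊗ B =
  [-1, -1, -4]
  [10, 5, 9]
  [-1, -6, 3]

Apply the min-plus product entry-by-entry:
  C[0][0] = min over k of (A[0][0] + B[0][0] = 1 + 8 = 9, A[0][1] + B[1][0] = -3 + 2 = -1, A[0][2] + B[2][0] = 4 + 0 = 4) = -1 (attained at k = 1)
  C[0][1] = min over k of (A[0][0] + B[0][1] = 1 + 6 = 7, A[0][1] + B[1][1] = -3 + 9 = 6, A[0][2] + B[2][1] = 4 + -5 = -1) = -1 (attained at k = 2)
  C[0][2] = min over k of (A[0][0] + B[0][2] = 1 + 5 = 6, A[0][1] + B[1][2] = -3 + -1 = -4, A[0][2] + B[2][2] = 4 + 9 = 13) = -4 (attained at k = 1)
  C[1][0] = min over k of (A[1][0] + B[0][0] = 10 + 8 = 18, A[1][1] + B[1][0] = 10 + 2 = 12, A[1][2] + B[2][0] = 10 + 0 = 10) = 10 (attained at k = 2)
  C[1][1] = min over k of (A[1][0] + B[0][1] = 10 + 6 = 16, A[1][1] + B[1][1] = 10 + 9 = 19, A[1][2] + B[2][1] = 10 + -5 = 5) = 5 (attained at k = 2)
  C[1][2] = min over k of (A[1][0] + B[0][2] = 10 + 5 = 15, A[1][1] + B[1][2] = 10 + -1 = 9, A[1][2] + B[2][2] = 10 + 9 = 19) = 9 (attained at k = 1)
  C[2][0] = min over k of (A[2][0] + B[0][0] = 0 + 8 = 8, A[2][1] + B[1][0] = 4 + 2 = 6, A[2][2] + B[2][0] = -1 + 0 = -1) = -1 (attained at k = 2)
  C[2][1] = min over k of (A[2][0] + B[0][1] = 0 + 6 = 6, A[2][1] + B[1][1] = 4 + 9 = 13, A[2][2] + B[2][1] = -1 + -5 = -6) = -6 (attained at k = 2)
  C[2][2] = min over k of (A[2][0] + B[0][2] = 0 + 5 = 5, A[2][1] + B[1][2] = 4 + -1 = 3, A[2][2] + B[2][2] = -1 + 9 = 8) = 3 (attained at k = 1)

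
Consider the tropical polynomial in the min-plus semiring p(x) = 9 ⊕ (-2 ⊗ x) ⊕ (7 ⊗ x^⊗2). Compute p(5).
p(5) = 3

A tropical monomial a ⊗ x^⊗i evaluates to a + i · x. Evaluating each term at x = 5:
  Term 0 contributes 9 + 0 · 5 = 9
  Term 1 contributes -2 + 1 · 5 = 3
  Term 2 contributes 7 + 2 · 5 = 17
p(5) = ⊕ of these = min[9, 3, 17] = 3.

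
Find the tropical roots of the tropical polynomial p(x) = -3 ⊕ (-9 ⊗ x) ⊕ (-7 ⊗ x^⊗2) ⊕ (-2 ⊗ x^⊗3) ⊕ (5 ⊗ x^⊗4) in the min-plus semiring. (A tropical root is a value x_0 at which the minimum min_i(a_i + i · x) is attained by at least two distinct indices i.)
Roots: {-7, -5, -2, 6}

Each tropical root is a break point of the lower envelope of the lines y = a_i + i · x (there are 5 lines, with slopes 0, 1, ..., 4). Only the lines that attain the minimum somewhere contribute to roots; other lines are dominated. Here the surviving (envelope) indices are i = 4, i = 3, i = 2, i = 1, i = 0.
Intersections between consecutive envelope lines give the roots: for adjacent envelope indices i < j the intersection is x = (a_i − a_j) / (j − i). Reading off the sorted break points: {-7, -5, -2, 6}.
Verification: at each break x_0, at least two indices attain the minimum of min_i(a_i + i · x_0).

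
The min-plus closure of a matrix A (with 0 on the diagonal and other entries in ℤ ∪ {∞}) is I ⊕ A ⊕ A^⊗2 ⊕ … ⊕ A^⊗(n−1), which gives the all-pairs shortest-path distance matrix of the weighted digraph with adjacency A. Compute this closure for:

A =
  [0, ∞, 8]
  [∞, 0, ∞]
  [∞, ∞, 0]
Closure =
  [0, ∞, 8]
  [∞, 0, ∞]
  [∞, ∞, 0]

This is the Floyd-Warshall all-pairs shortest-path computation. For each intermediate vertex k = 0, 1, …, 2, update dist[i][j] ← min(dist[i][j], dist[i][k] + dist[k][j]). The final matrix gives, for each (i, j), the minimum total weight of any directed path from i to j (possibly empty when i = j).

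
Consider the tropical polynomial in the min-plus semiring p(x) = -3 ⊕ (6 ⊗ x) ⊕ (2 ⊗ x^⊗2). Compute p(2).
p(2) = -3

A tropical monomial a ⊗ x^⊗i evaluates to a + i · x. Evaluating each term at x = 2:
  Term 0 contributes -3 + 0 · 2 = -3
  Term 1 contributes 6 + 1 · 2 = 8
  Term 2 contributes 2 + 2 · 2 = 6
p(2) = ⊕ of these = min[-3, 8, 6] = -3.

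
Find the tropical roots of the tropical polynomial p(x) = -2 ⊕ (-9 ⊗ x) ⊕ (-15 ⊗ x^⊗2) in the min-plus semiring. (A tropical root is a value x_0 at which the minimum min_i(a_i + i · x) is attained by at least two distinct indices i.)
Roots: {6, 7}

Each tropical root is a break point of the lower envelope of the lines y = a_i + i · x (there are 3 lines, with slopes 0, 1, ..., 2). Only the lines that attain the minimum somewhere contribute to roots; other lines are dominated. Here the surviving (envelope) indices are i = 2, i = 1, i = 0.
Intersections between consecutive envelope lines give the roots: for adjacent envelope indices i < j the intersection is x = (a_i − a_j) / (j − i). Reading off the sorted break points: {6, 7}.
Verification: at each break x_0, at least two indices attain the minimum of min_i(a_i + i · x_0).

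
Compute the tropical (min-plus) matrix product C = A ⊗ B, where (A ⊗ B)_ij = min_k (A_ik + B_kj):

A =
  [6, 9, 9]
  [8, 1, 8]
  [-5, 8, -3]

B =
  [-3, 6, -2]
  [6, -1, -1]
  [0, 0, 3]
A ⊗ B =
  [3, 8, 4]
  [5, 0, 0]
  [-8, -3, -7]

Apply the min-plus product entry-by-entry:
  C[0][0] = min over k of (A[0][0] + B[0][0] = 6 + -3 = 3, A[0][1] + B[1][0] = 9 + 6 = 15, A[0][2] + B[2][0] = 9 + 0 = 9) = 3 (attained at k = 0)
  C[0][1] = min over k of (A[0][0] + B[0][1] = 6 + 6 = 12, A[0][1] + B[1][1] = 9 + -1 = 8, A[0][2] + B[2][1] = 9 + 0 = 9) = 8 (attained at k = 1)
  C[0][2] = min over k of (A[0][0] + B[0][2] = 6 + -2 = 4, A[0][1] + B[1][2] = 9 + -1 = 8, A[0][2] + B[2][2] = 9 + 3 = 12) = 4 (attained at k = 0)
  C[1][0] = min over k of (A[1][0] + B[0][0] = 8 + -3 = 5, A[1][1] + B[1][0] = 1 + 6 = 7, A[1][2] + B[2][0] = 8 + 0 = 8) = 5 (attained at k = 0)
  C[1][1] = min over k of (A[1][0] + B[0][1] = 8 + 6 = 14, A[1][1] + B[1][1] = 1 + -1 = 0, A[1][2] + B[2][1] = 8 + 0 = 8) = 0 (attained at k = 1)
  C[1][2] = min over k of (A[1][0] + B[0][2] = 8 + -2 = 6, A[1][1] + B[1][2] = 1 + -1 = 0, A[1][2] + B[2][2] = 8 + 3 = 11) = 0 (attained at k = 1)
  C[2][0] = min over k of (A[2][0] + B[0][0] = -5 + -3 = -8, A[2][1] + B[1][0] = 8 + 6 = 14, A[2][2] + B[2][0] = -3 + 0 = -3) = -8 (attained at k = 0)
  C[2][1] = min over k of (A[2][0] + B[0][1] = -5 + 6 = 1, A[2][1] + B[1][1] = 8 + -1 = 7, A[2][2] + B[2][1] = -3 + 0 = -3) = -3 (attained at k = 2)
  C[2][2] = min over k of (A[2][0] + B[0][2] = -5 + -2 = -7, A[2][1] + B[1][2] = 8 + -1 = 7, A[2][2] + B[2][2] = -3 + 3 = 0) = -7 (attained at k = 0)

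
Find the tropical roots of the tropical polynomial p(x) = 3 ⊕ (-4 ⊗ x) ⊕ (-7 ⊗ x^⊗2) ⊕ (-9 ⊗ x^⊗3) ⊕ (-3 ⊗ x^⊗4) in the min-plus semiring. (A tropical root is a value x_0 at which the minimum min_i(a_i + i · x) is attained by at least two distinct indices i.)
Roots: {-6, 2, 3, 7}

Each tropical root is a break point of the lower envelope of the lines y = a_i + i · x (there are 5 lines, with slopes 0, 1, ..., 4). Only the lines that attain the minimum somewhere contribute to roots; other lines are dominated. Here the surviving (envelope) indices are i = 4, i = 3, i = 2, i = 1, i = 0.
Intersections between consecutive envelope lines give the roots: for adjacent envelope indices i < j the intersection is x = (a_i − a_j) / (j − i). Reading off the sorted break points: {-6, 2, 3, 7}.
Verification: at each break x_0, at least two indices attain the minimum of min_i(a_i + i · x_0).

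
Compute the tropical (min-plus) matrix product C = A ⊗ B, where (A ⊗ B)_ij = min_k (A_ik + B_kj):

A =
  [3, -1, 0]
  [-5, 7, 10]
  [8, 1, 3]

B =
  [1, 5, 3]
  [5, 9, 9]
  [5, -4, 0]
A ⊗ B =
  [4, -4, 0]
  [-4, 0, -2]
  [6, -1, 3]

Apply the min-plus product entry-by-entry:
  C[0][0] = min over k of (A[0][0] + B[0][0] = 3 + 1 = 4, A[0][1] + B[1][0] = -1 + 5 = 4, A[0][2] + B[2][0] = 0 + 5 = 5) = 4 (attained at k = 0)
  C[0][1] = min over k of (A[0][0] + B[0][1] = 3 + 5 = 8, A[0][1] + B[1][1] = -1 + 9 = 8, A[0][2] + B[2][1] = 0 + -4 = -4) = -4 (attained at k = 2)
  C[0][2] = min over k of (A[0][0] + B[0][2] = 3 + 3 = 6, A[0][1] + B[1][2] = -1 + 9 = 8, A[0][2] + B[2][2] = 0 + 0 = 0) = 0 (attained at k = 2)
  C[1][0] = min over k of (A[1][0] + B[0][0] = -5 + 1 = -4, A[1][1] + B[1][0] = 7 + 5 = 12, A[1][2] + B[2][0] = 10 + 5 = 15) = -4 (attained at k = 0)
  C[1][1] = min over k of (A[1][0] + B[0][1] = -5 + 5 = 0, A[1][1] + B[1][1] = 7 + 9 = 16, A[1][2] + B[2][1] = 10 + -4 = 6) = 0 (attained at k = 0)
  C[1][2] = min over k of (A[1][0] + B[0][2] = -5 + 3 = -2, A[1][1] + B[1][2] = 7 + 9 = 16, A[1][2] + B[2][2] = 10 + 0 = 10) = -2 (attained at k = 0)
  C[2][0] = min over k of (A[2][0] + B[0][0] = 8 + 1 = 9, A[2][1] + B[1][0] = 1 + 5 = 6, A[2][2] + B[2][0] = 3 + 5 = 8) = 6 (attained at k = 1)
  C[2][1] = min over k of (A[2][0] + B[0][1] = 8 + 5 = 13, A[2][1] + B[1][1] = 1 + 9 = 10, A[2][2] + B[2][1] = 3 + -4 = -1) = -1 (attained at k = 2)
  C[2][2] = min over k of (A[2][0] + B[0][2] = 8 + 3 = 11, A[2][1] + B[1][2] = 1 + 9 = 10, A[2][2] + B[2][2] = 3 + 0 = 3) = 3 (attained at k = 2)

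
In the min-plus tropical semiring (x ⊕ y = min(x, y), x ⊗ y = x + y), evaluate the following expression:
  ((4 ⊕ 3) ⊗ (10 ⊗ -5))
((4 ⊕ 3) ⊗ (10 ⊗ -5)) = 8

Expand innermost to outermost. Recall ⊕ takes the minimum of its arguments and ⊗ takes their sum. Working out the expression ((4 ⊕ 3) ⊗ (10 ⊗ -5)) gives 8.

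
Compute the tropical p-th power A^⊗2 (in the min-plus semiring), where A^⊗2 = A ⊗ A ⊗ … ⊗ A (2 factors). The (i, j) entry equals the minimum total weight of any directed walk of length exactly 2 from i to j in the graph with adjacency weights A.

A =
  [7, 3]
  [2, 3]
A^⊗2 =
  [5, 6]
  [5, 5]

Each entry (A^⊗2)_ij equals the minimum over all length-2 walks i = v_0 → v_1 → … → v_2 = j of Σ_t A[v_t][v_{t+1}]. For example, for (i, j) = (0, 1) we minimise over 2 possible intermediate vertex sequences; the minimum is 6, attained along the walk 0 → 1 → 1.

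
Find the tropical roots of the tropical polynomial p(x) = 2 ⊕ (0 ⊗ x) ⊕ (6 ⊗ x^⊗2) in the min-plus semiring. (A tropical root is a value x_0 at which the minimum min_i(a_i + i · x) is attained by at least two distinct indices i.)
Roots: {-6, 2}

Each tropical root is a break point of the lower envelope of the lines y = a_i + i · x (there are 3 lines, with slopes 0, 1, ..., 2). Only the lines that attain the minimum somewhere contribute to roots; other lines are dominated. Here the surviving (envelope) indices are i = 2, i = 1, i = 0.
Intersections between consecutive envelope lines give the roots: for adjacent envelope indices i < j the intersection is x = (a_i − a_j) / (j − i). Reading off the sorted break points: {-6, 2}.
Verification: at each break x_0, at least two indices attain the minimum of min_i(a_i + i · x_0).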